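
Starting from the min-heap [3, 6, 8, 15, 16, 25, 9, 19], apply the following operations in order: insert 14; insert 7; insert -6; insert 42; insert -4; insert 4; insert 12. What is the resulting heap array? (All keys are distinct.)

[-6, 3, -4, 14, 6, 8, 4, 19, 15, 16, 7, 42, 25, 9, 12]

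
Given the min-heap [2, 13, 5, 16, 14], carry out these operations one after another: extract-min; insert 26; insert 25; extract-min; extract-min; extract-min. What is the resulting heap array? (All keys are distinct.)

[16, 25, 26]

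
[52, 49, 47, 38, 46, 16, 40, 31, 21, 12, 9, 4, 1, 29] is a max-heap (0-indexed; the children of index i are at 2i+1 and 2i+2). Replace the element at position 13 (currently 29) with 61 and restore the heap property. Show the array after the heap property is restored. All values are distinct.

set index 13 from 29 to 61 → [52, 49, 47, 38, 46, 16, 40, 31, 21, 12, 9, 4, 1, 61]
61 > parent 40 at index 6, swap → [52, 49, 47, 38, 46, 16, 61, 31, 21, 12, 9, 4, 1, 40]
61 > parent 47 at index 2, swap → [52, 49, 61, 38, 46, 16, 47, 31, 21, 12, 9, 4, 1, 40]
61 > parent 52 at index 0, swap → [61, 49, 52, 38, 46, 16, 47, 31, 21, 12, 9, 4, 1, 40]

[61, 49, 52, 38, 46, 16, 47, 31, 21, 12, 9, 4, 1, 40]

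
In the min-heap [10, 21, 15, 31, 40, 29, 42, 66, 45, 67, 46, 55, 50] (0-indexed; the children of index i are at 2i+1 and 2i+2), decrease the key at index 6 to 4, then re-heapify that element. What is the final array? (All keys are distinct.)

[4, 21, 10, 31, 40, 29, 15, 66, 45, 67, 46, 55, 50]

set index 6 from 42 to 4 → [10, 21, 15, 31, 40, 29, 4, 66, 45, 67, 46, 55, 50]
4 < parent 15 at index 2, swap → [10, 21, 4, 31, 40, 29, 15, 66, 45, 67, 46, 55, 50]
4 < parent 10 at index 0, swap → [4, 21, 10, 31, 40, 29, 15, 66, 45, 67, 46, 55, 50]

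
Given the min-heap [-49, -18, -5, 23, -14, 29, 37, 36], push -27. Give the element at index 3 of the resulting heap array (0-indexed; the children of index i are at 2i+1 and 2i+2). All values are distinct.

append -27 at index 8 → [-49, -18, -5, 23, -14, 29, 37, 36, -27]
-27 < parent 23 at index 3, swap → [-49, -18, -5, -27, -14, 29, 37, 36, 23]
-27 < parent -18 at index 1, swap → [-49, -27, -5, -18, -14, 29, 37, 36, 23]
resulting array: [-49, -27, -5, -18, -14, 29, 37, 36, 23]

-18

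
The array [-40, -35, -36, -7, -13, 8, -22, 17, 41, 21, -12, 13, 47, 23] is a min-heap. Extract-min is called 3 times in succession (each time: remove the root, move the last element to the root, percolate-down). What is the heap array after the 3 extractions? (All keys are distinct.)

[-22, -13, 8, -7, -12, 13, 23, 17, 41, 21, 47]

extract-min #1 returns -40:
  remove root -40; move last element 23 to root → [23, -35, -36, -7, -13, 8, -22, 17, 41, 21, -12, 13, 47]
  23 vs smaller child -36 at index 2, swap → [-36, -35, 23, -7, -13, 8, -22, 17, 41, 21, -12, 13, 47]
  23 vs smaller child -22 at index 6, swap → [-36, -35, -22, -7, -13, 8, 23, 17, 41, 21, -12, 13, 47]
extract-min #2 returns -36:
  remove root -36; move last element 47 to root → [47, -35, -22, -7, -13, 8, 23, 17, 41, 21, -12, 13]
  47 vs smaller child -35 at index 1, swap → [-35, 47, -22, -7, -13, 8, 23, 17, 41, 21, -12, 13]
  47 vs smaller child -13 at index 4, swap → [-35, -13, -22, -7, 47, 8, 23, 17, 41, 21, -12, 13]
  47 vs smaller child -12 at index 10, swap → [-35, -13, -22, -7, -12, 8, 23, 17, 41, 21, 47, 13]
extract-min #3 returns -35:
  remove root -35; move last element 13 to root → [13, -13, -22, -7, -12, 8, 23, 17, 41, 21, 47]
  13 vs smaller child -22 at index 2, swap → [-22, -13, 13, -7, -12, 8, 23, 17, 41, 21, 47]
  13 vs smaller child 8 at index 5, swap → [-22, -13, 8, -7, -12, 13, 23, 17, 41, 21, 47]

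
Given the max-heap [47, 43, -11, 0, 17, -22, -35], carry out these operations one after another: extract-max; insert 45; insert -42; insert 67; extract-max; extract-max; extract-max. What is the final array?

[17, 0, -11, -42, -35, -22]

extract-max → returns 47:
  remove root 47; move last element -35 to root → [-35, 43, -11, 0, 17, -22]
  -35 vs larger child 43 at index 1, swap → [43, -35, -11, 0, 17, -22]
  -35 vs larger child 17 at index 4, swap → [43, 17, -11, 0, -35, -22]
insert 45:
  append 45 at index 6 → [43, 17, -11, 0, -35, -22, 45]
  45 > parent -11 at index 2, swap → [43, 17, 45, 0, -35, -22, -11]
  45 > parent 43 at index 0, swap → [45, 17, 43, 0, -35, -22, -11]
insert -42:
  append -42 at index 7 → [45, 17, 43, 0, -35, -22, -11, -42] (no swap needed)
insert 67:
  append 67 at index 8 → [45, 17, 43, 0, -35, -22, -11, -42, 67]
  67 > parent 0 at index 3, swap → [45, 17, 43, 67, -35, -22, -11, -42, 0]
  67 > parent 17 at index 1, swap → [45, 67, 43, 17, -35, -22, -11, -42, 0]
  67 > parent 45 at index 0, swap → [67, 45, 43, 17, -35, -22, -11, -42, 0]
extract-max → returns 67:
  remove root 67; move last element 0 to root → [0, 45, 43, 17, -35, -22, -11, -42]
  0 vs larger child 45 at index 1, swap → [45, 0, 43, 17, -35, -22, -11, -42]
  0 vs larger child 17 at index 3, swap → [45, 17, 43, 0, -35, -22, -11, -42]
extract-max → returns 45:
  remove root 45; move last element -42 to root → [-42, 17, 43, 0, -35, -22, -11]
  -42 vs larger child 43 at index 2, swap → [43, 17, -42, 0, -35, -22, -11]
  -42 vs larger child -11 at index 6, swap → [43, 17, -11, 0, -35, -22, -42]
extract-max → returns 43:
  remove root 43; move last element -42 to root → [-42, 17, -11, 0, -35, -22]
  -42 vs larger child 17 at index 1, swap → [17, -42, -11, 0, -35, -22]
  -42 vs larger child 0 at index 3, swap → [17, 0, -11, -42, -35, -22]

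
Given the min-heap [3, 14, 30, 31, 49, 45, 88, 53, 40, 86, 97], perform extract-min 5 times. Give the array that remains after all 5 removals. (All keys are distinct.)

[45, 49, 86, 53, 97, 88]

extract-min #1 returns 3:
  remove root 3; move last element 97 to root → [97, 14, 30, 31, 49, 45, 88, 53, 40, 86]
  97 vs smaller child 14 at index 1, swap → [14, 97, 30, 31, 49, 45, 88, 53, 40, 86]
  97 vs smaller child 31 at index 3, swap → [14, 31, 30, 97, 49, 45, 88, 53, 40, 86]
  97 vs smaller child 40 at index 8, swap → [14, 31, 30, 40, 49, 45, 88, 53, 97, 86]
extract-min #2 returns 14:
  remove root 14; move last element 86 to root → [86, 31, 30, 40, 49, 45, 88, 53, 97]
  86 vs smaller child 30 at index 2, swap → [30, 31, 86, 40, 49, 45, 88, 53, 97]
  86 vs smaller child 45 at index 5, swap → [30, 31, 45, 40, 49, 86, 88, 53, 97]
extract-min #3 returns 30:
  remove root 30; move last element 97 to root → [97, 31, 45, 40, 49, 86, 88, 53]
  97 vs smaller child 31 at index 1, swap → [31, 97, 45, 40, 49, 86, 88, 53]
  97 vs smaller child 40 at index 3, swap → [31, 40, 45, 97, 49, 86, 88, 53]
  97 vs only child 53 at index 7, swap → [31, 40, 45, 53, 49, 86, 88, 97]
extract-min #4 returns 31:
  remove root 31; move last element 97 to root → [97, 40, 45, 53, 49, 86, 88]
  97 vs smaller child 40 at index 1, swap → [40, 97, 45, 53, 49, 86, 88]
  97 vs smaller child 49 at index 4, swap → [40, 49, 45, 53, 97, 86, 88]
extract-min #5 returns 40:
  remove root 40; move last element 88 to root → [88, 49, 45, 53, 97, 86]
  88 vs smaller child 45 at index 2, swap → [45, 49, 88, 53, 97, 86]
  88 vs only child 86 at index 5, swap → [45, 49, 86, 53, 97, 88]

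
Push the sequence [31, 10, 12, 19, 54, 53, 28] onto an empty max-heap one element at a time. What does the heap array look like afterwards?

Insert 31:
  append 31 at index 0 → [31] (no swap needed)
Insert 10:
  append 10 at index 1 → [31, 10] (no swap needed)
Insert 12:
  append 12 at index 2 → [31, 10, 12] (no swap needed)
Insert 19:
  append 19 at index 3 → [31, 10, 12, 19]
  19 > parent 10 at index 1, swap → [31, 19, 12, 10]
Insert 54:
  append 54 at index 4 → [31, 19, 12, 10, 54]
  54 > parent 19 at index 1, swap → [31, 54, 12, 10, 19]
  54 > parent 31 at index 0, swap → [54, 31, 12, 10, 19]
Insert 53:
  append 53 at index 5 → [54, 31, 12, 10, 19, 53]
  53 > parent 12 at index 2, swap → [54, 31, 53, 10, 19, 12]
Insert 28:
  append 28 at index 6 → [54, 31, 53, 10, 19, 12, 28] (no swap needed)

[54, 31, 53, 10, 19, 12, 28]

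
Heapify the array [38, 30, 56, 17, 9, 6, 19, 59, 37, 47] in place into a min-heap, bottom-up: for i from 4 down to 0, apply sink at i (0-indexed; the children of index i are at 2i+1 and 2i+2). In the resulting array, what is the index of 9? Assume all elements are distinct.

1

sift down from index 4: already satisfies heap property
sift down from index 3: already satisfies heap property
sift down from index 2:
  56 vs smaller child 6 at index 5, swap → [38, 30, 6, 17, 9, 56, 19, 59, 37, 47]
sift down from index 1:
  30 vs smaller child 9 at index 4, swap → [38, 9, 6, 17, 30, 56, 19, 59, 37, 47]
sift down from index 0:
  38 vs smaller child 6 at index 2, swap → [6, 9, 38, 17, 30, 56, 19, 59, 37, 47]
  38 vs smaller child 19 at index 6, swap → [6, 9, 19, 17, 30, 56, 38, 59, 37, 47]
resulting array: [6, 9, 19, 17, 30, 56, 38, 59, 37, 47]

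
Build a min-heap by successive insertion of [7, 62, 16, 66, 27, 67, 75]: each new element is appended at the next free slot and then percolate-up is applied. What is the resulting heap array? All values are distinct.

Insert 7:
  append 7 at index 0 → [7] (no swap needed)
Insert 62:
  append 62 at index 1 → [7, 62] (no swap needed)
Insert 16:
  append 16 at index 2 → [7, 62, 16] (no swap needed)
Insert 66:
  append 66 at index 3 → [7, 62, 16, 66] (no swap needed)
Insert 27:
  append 27 at index 4 → [7, 62, 16, 66, 27]
  27 < parent 62 at index 1, swap → [7, 27, 16, 66, 62]
Insert 67:
  append 67 at index 5 → [7, 27, 16, 66, 62, 67] (no swap needed)
Insert 75:
  append 75 at index 6 → [7, 27, 16, 66, 62, 67, 75] (no swap needed)

[7, 27, 16, 66, 62, 67, 75]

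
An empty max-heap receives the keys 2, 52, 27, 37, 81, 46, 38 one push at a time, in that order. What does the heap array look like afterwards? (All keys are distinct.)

Insert 2:
  append 2 at index 0 → [2] (no swap needed)
Insert 52:
  append 52 at index 1 → [2, 52]
  52 > parent 2 at index 0, swap → [52, 2]
Insert 27:
  append 27 at index 2 → [52, 2, 27] (no swap needed)
Insert 37:
  append 37 at index 3 → [52, 2, 27, 37]
  37 > parent 2 at index 1, swap → [52, 37, 27, 2]
Insert 81:
  append 81 at index 4 → [52, 37, 27, 2, 81]
  81 > parent 37 at index 1, swap → [52, 81, 27, 2, 37]
  81 > parent 52 at index 0, swap → [81, 52, 27, 2, 37]
Insert 46:
  append 46 at index 5 → [81, 52, 27, 2, 37, 46]
  46 > parent 27 at index 2, swap → [81, 52, 46, 2, 37, 27]
Insert 38:
  append 38 at index 6 → [81, 52, 46, 2, 37, 27, 38] (no swap needed)

[81, 52, 46, 2, 37, 27, 38]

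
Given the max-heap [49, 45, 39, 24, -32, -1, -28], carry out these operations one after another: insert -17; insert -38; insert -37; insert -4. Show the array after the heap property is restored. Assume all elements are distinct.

[49, 45, 39, 24, -4, -1, -28, -17, -38, -37, -32]

insert -17:
  append -17 at index 7 → [49, 45, 39, 24, -32, -1, -28, -17] (no swap needed)
insert -38:
  append -38 at index 8 → [49, 45, 39, 24, -32, -1, -28, -17, -38] (no swap needed)
insert -37:
  append -37 at index 9 → [49, 45, 39, 24, -32, -1, -28, -17, -38, -37] (no swap needed)
insert -4:
  append -4 at index 10 → [49, 45, 39, 24, -32, -1, -28, -17, -38, -37, -4]
  -4 > parent -32 at index 4, swap → [49, 45, 39, 24, -4, -1, -28, -17, -38, -37, -32]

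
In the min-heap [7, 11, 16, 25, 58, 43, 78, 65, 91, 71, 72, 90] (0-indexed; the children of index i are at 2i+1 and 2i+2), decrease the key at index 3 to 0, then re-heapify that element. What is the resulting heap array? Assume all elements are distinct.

[0, 7, 16, 11, 58, 43, 78, 65, 91, 71, 72, 90]

set index 3 from 25 to 0 → [7, 11, 16, 0, 58, 43, 78, 65, 91, 71, 72, 90]
0 < parent 11 at index 1, swap → [7, 0, 16, 11, 58, 43, 78, 65, 91, 71, 72, 90]
0 < parent 7 at index 0, swap → [0, 7, 16, 11, 58, 43, 78, 65, 91, 71, 72, 90]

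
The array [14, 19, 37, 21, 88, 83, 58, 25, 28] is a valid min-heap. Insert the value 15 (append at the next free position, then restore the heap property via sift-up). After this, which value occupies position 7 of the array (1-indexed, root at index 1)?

append 15 at index 10 → [14, 19, 37, 21, 88, 83, 58, 25, 28, 15]
15 < parent 88 at index 5, swap → [14, 19, 37, 21, 15, 83, 58, 25, 28, 88]
15 < parent 19 at index 2, swap → [14, 15, 37, 21, 19, 83, 58, 25, 28, 88]
resulting array: [14, 15, 37, 21, 19, 83, 58, 25, 28, 88]

58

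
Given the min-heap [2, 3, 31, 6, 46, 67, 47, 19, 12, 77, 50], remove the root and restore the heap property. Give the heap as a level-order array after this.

[3, 6, 31, 12, 46, 67, 47, 19, 50, 77]

remove root 2; move last element 50 to root → [50, 3, 31, 6, 46, 67, 47, 19, 12, 77]
50 vs smaller child 3 at index 1, swap → [3, 50, 31, 6, 46, 67, 47, 19, 12, 77]
50 vs smaller child 6 at index 3, swap → [3, 6, 31, 50, 46, 67, 47, 19, 12, 77]
50 vs smaller child 12 at index 8, swap → [3, 6, 31, 12, 46, 67, 47, 19, 50, 77]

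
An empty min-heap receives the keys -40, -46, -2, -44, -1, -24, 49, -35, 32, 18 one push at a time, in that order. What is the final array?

[-46, -44, -24, -40, -1, -2, 49, -35, 32, 18]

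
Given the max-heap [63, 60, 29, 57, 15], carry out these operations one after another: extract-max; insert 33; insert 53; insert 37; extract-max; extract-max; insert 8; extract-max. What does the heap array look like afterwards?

[37, 33, 29, 15, 8]

extract-max → returns 63:
  remove root 63; move last element 15 to root → [15, 60, 29, 57]
  15 vs larger child 60 at index 1, swap → [60, 15, 29, 57]
  15 vs only child 57 at index 3, swap → [60, 57, 29, 15]
insert 33:
  append 33 at index 4 → [60, 57, 29, 15, 33] (no swap needed)
insert 53:
  append 53 at index 5 → [60, 57, 29, 15, 33, 53]
  53 > parent 29 at index 2, swap → [60, 57, 53, 15, 33, 29]
insert 37:
  append 37 at index 6 → [60, 57, 53, 15, 33, 29, 37] (no swap needed)
extract-max → returns 60:
  remove root 60; move last element 37 to root → [37, 57, 53, 15, 33, 29]
  37 vs larger child 57 at index 1, swap → [57, 37, 53, 15, 33, 29]
extract-max → returns 57:
  remove root 57; move last element 29 to root → [29, 37, 53, 15, 33]
  29 vs larger child 53 at index 2, swap → [53, 37, 29, 15, 33]
insert 8:
  append 8 at index 5 → [53, 37, 29, 15, 33, 8] (no swap needed)
extract-max → returns 53:
  remove root 53; move last element 8 to root → [8, 37, 29, 15, 33]
  8 vs larger child 37 at index 1, swap → [37, 8, 29, 15, 33]
  8 vs larger child 33 at index 4, swap → [37, 33, 29, 15, 8]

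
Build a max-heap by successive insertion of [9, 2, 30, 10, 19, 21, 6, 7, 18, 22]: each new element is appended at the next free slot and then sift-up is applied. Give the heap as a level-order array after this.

Insert 9:
  append 9 at index 0 → [9] (no swap needed)
Insert 2:
  append 2 at index 1 → [9, 2] (no swap needed)
Insert 30:
  append 30 at index 2 → [9, 2, 30]
  30 > parent 9 at index 0, swap → [30, 2, 9]
Insert 10:
  append 10 at index 3 → [30, 2, 9, 10]
  10 > parent 2 at index 1, swap → [30, 10, 9, 2]
Insert 19:
  append 19 at index 4 → [30, 10, 9, 2, 19]
  19 > parent 10 at index 1, swap → [30, 19, 9, 2, 10]
Insert 21:
  append 21 at index 5 → [30, 19, 9, 2, 10, 21]
  21 > parent 9 at index 2, swap → [30, 19, 21, 2, 10, 9]
Insert 6:
  append 6 at index 6 → [30, 19, 21, 2, 10, 9, 6] (no swap needed)
Insert 7:
  append 7 at index 7 → [30, 19, 21, 2, 10, 9, 6, 7]
  7 > parent 2 at index 3, swap → [30, 19, 21, 7, 10, 9, 6, 2]
Insert 18:
  append 18 at index 8 → [30, 19, 21, 7, 10, 9, 6, 2, 18]
  18 > parent 7 at index 3, swap → [30, 19, 21, 18, 10, 9, 6, 2, 7]
Insert 22:
  append 22 at index 9 → [30, 19, 21, 18, 10, 9, 6, 2, 7, 22]
  22 > parent 10 at index 4, swap → [30, 19, 21, 18, 22, 9, 6, 2, 7, 10]
  22 > parent 19 at index 1, swap → [30, 22, 21, 18, 19, 9, 6, 2, 7, 10]

[30, 22, 21, 18, 19, 9, 6, 2, 7, 10]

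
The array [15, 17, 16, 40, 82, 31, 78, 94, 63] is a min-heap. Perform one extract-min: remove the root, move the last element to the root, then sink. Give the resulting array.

[16, 17, 31, 40, 82, 63, 78, 94]

remove root 15; move last element 63 to root → [63, 17, 16, 40, 82, 31, 78, 94]
63 vs smaller child 16 at index 2, swap → [16, 17, 63, 40, 82, 31, 78, 94]
63 vs smaller child 31 at index 5, swap → [16, 17, 31, 40, 82, 63, 78, 94]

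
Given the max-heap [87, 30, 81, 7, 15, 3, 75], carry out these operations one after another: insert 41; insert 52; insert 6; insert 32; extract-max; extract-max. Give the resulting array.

[75, 52, 15, 41, 32, 3, 6, 7, 30]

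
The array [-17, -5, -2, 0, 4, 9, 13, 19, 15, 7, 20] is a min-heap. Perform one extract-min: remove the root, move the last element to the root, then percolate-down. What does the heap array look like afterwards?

remove root -17; move last element 20 to root → [20, -5, -2, 0, 4, 9, 13, 19, 15, 7]
20 vs smaller child -5 at index 1, swap → [-5, 20, -2, 0, 4, 9, 13, 19, 15, 7]
20 vs smaller child 0 at index 3, swap → [-5, 0, -2, 20, 4, 9, 13, 19, 15, 7]
20 vs smaller child 15 at index 8, swap → [-5, 0, -2, 15, 4, 9, 13, 19, 20, 7]

[-5, 0, -2, 15, 4, 9, 13, 19, 20, 7]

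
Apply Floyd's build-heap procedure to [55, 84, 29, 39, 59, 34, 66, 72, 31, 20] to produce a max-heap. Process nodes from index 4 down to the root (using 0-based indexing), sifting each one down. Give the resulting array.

[84, 72, 66, 55, 59, 34, 29, 39, 31, 20]

sift down from index 4: already satisfies heap property
sift down from index 3:
  39 vs larger child 72 at index 7, swap → [55, 84, 29, 72, 59, 34, 66, 39, 31, 20]
sift down from index 2:
  29 vs larger child 66 at index 6, swap → [55, 84, 66, 72, 59, 34, 29, 39, 31, 20]
sift down from index 1: already satisfies heap property
sift down from index 0:
  55 vs larger child 84 at index 1, swap → [84, 55, 66, 72, 59, 34, 29, 39, 31, 20]
  55 vs larger child 72 at index 3, swap → [84, 72, 66, 55, 59, 34, 29, 39, 31, 20]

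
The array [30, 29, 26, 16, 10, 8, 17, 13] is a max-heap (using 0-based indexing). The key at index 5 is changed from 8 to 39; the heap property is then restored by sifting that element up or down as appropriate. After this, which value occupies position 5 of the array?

set index 5 from 8 to 39 → [30, 29, 26, 16, 10, 39, 17, 13]
39 > parent 26 at index 2, swap → [30, 29, 39, 16, 10, 26, 17, 13]
39 > parent 30 at index 0, swap → [39, 29, 30, 16, 10, 26, 17, 13]
resulting array: [39, 29, 30, 16, 10, 26, 17, 13]

26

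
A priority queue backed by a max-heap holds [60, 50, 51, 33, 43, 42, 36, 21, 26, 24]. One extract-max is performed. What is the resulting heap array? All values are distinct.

[51, 50, 42, 33, 43, 24, 36, 21, 26]

remove root 60; move last element 24 to root → [24, 50, 51, 33, 43, 42, 36, 21, 26]
24 vs larger child 51 at index 2, swap → [51, 50, 24, 33, 43, 42, 36, 21, 26]
24 vs larger child 42 at index 5, swap → [51, 50, 42, 33, 43, 24, 36, 21, 26]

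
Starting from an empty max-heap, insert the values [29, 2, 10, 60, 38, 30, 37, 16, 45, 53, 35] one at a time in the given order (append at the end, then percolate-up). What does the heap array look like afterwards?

Insert 29:
  append 29 at index 0 → [29] (no swap needed)
Insert 2:
  append 2 at index 1 → [29, 2] (no swap needed)
Insert 10:
  append 10 at index 2 → [29, 2, 10] (no swap needed)
Insert 60:
  append 60 at index 3 → [29, 2, 10, 60]
  60 > parent 2 at index 1, swap → [29, 60, 10, 2]
  60 > parent 29 at index 0, swap → [60, 29, 10, 2]
Insert 38:
  append 38 at index 4 → [60, 29, 10, 2, 38]
  38 > parent 29 at index 1, swap → [60, 38, 10, 2, 29]
Insert 30:
  append 30 at index 5 → [60, 38, 10, 2, 29, 30]
  30 > parent 10 at index 2, swap → [60, 38, 30, 2, 29, 10]
Insert 37:
  append 37 at index 6 → [60, 38, 30, 2, 29, 10, 37]
  37 > parent 30 at index 2, swap → [60, 38, 37, 2, 29, 10, 30]
Insert 16:
  append 16 at index 7 → [60, 38, 37, 2, 29, 10, 30, 16]
  16 > parent 2 at index 3, swap → [60, 38, 37, 16, 29, 10, 30, 2]
Insert 45:
  append 45 at index 8 → [60, 38, 37, 16, 29, 10, 30, 2, 45]
  45 > parent 16 at index 3, swap → [60, 38, 37, 45, 29, 10, 30, 2, 16]
  45 > parent 38 at index 1, swap → [60, 45, 37, 38, 29, 10, 30, 2, 16]
Insert 53:
  append 53 at index 9 → [60, 45, 37, 38, 29, 10, 30, 2, 16, 53]
  53 > parent 29 at index 4, swap → [60, 45, 37, 38, 53, 10, 30, 2, 16, 29]
  53 > parent 45 at index 1, swap → [60, 53, 37, 38, 45, 10, 30, 2, 16, 29]
Insert 35:
  append 35 at index 10 → [60, 53, 37, 38, 45, 10, 30, 2, 16, 29, 35] (no swap needed)

[60, 53, 37, 38, 45, 10, 30, 2, 16, 29, 35]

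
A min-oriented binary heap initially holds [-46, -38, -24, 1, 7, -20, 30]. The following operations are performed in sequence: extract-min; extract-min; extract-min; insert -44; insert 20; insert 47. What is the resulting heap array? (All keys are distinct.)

[-44, -20, 7, 30, 1, 20, 47]

extract-min → returns -46:
  remove root -46; move last element 30 to root → [30, -38, -24, 1, 7, -20]
  30 vs smaller child -38 at index 1, swap → [-38, 30, -24, 1, 7, -20]
  30 vs smaller child 1 at index 3, swap → [-38, 1, -24, 30, 7, -20]
extract-min → returns -38:
  remove root -38; move last element -20 to root → [-20, 1, -24, 30, 7]
  -20 vs smaller child -24 at index 2, swap → [-24, 1, -20, 30, 7]
extract-min → returns -24:
  remove root -24; move last element 7 to root → [7, 1, -20, 30]
  7 vs smaller child -20 at index 2, swap → [-20, 1, 7, 30]
insert -44:
  append -44 at index 4 → [-20, 1, 7, 30, -44]
  -44 < parent 1 at index 1, swap → [-20, -44, 7, 30, 1]
  -44 < parent -20 at index 0, swap → [-44, -20, 7, 30, 1]
insert 20:
  append 20 at index 5 → [-44, -20, 7, 30, 1, 20] (no swap needed)
insert 47:
  append 47 at index 6 → [-44, -20, 7, 30, 1, 20, 47] (no swap needed)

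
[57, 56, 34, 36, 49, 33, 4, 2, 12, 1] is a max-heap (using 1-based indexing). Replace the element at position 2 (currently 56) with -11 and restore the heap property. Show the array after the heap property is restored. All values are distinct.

[57, 49, 34, 36, 1, 33, 4, 2, 12, -11]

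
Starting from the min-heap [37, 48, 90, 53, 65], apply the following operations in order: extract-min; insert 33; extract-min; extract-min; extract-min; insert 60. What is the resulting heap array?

extract-min → returns 37:
  remove root 37; move last element 65 to root → [65, 48, 90, 53]
  65 vs smaller child 48 at index 1, swap → [48, 65, 90, 53]
  65 vs only child 53 at index 3, swap → [48, 53, 90, 65]
insert 33:
  append 33 at index 4 → [48, 53, 90, 65, 33]
  33 < parent 53 at index 1, swap → [48, 33, 90, 65, 53]
  33 < parent 48 at index 0, swap → [33, 48, 90, 65, 53]
extract-min → returns 33:
  remove root 33; move last element 53 to root → [53, 48, 90, 65]
  53 vs smaller child 48 at index 1, swap → [48, 53, 90, 65]
extract-min → returns 48:
  remove root 48; move last element 65 to root → [65, 53, 90]
  65 vs smaller child 53 at index 1, swap → [53, 65, 90]
extract-min → returns 53:
  remove root 53; move last element 90 to root → [90, 65]
  90 vs only child 65 at index 1, swap → [65, 90]
insert 60:
  append 60 at index 2 → [65, 90, 60]
  60 < parent 65 at index 0, swap → [60, 90, 65]

[60, 90, 65]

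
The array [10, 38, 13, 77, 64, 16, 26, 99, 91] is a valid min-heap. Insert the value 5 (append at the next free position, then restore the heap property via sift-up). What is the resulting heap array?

[5, 10, 13, 77, 38, 16, 26, 99, 91, 64]

append 5 at index 9 → [10, 38, 13, 77, 64, 16, 26, 99, 91, 5]
5 < parent 64 at index 4, swap → [10, 38, 13, 77, 5, 16, 26, 99, 91, 64]
5 < parent 38 at index 1, swap → [10, 5, 13, 77, 38, 16, 26, 99, 91, 64]
5 < parent 10 at index 0, swap → [5, 10, 13, 77, 38, 16, 26, 99, 91, 64]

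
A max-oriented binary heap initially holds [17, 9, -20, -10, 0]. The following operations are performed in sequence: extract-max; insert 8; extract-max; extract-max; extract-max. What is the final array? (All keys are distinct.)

extract-max → returns 17:
  remove root 17; move last element 0 to root → [0, 9, -20, -10]
  0 vs larger child 9 at index 1, swap → [9, 0, -20, -10]
insert 8:
  append 8 at index 4 → [9, 0, -20, -10, 8]
  8 > parent 0 at index 1, swap → [9, 8, -20, -10, 0]
extract-max → returns 9:
  remove root 9; move last element 0 to root → [0, 8, -20, -10]
  0 vs larger child 8 at index 1, swap → [8, 0, -20, -10]
extract-max → returns 8:
  remove root 8; move last element -10 to root → [-10, 0, -20]
  -10 vs larger child 0 at index 1, swap → [0, -10, -20]
extract-max → returns 0:
  remove root 0; move last element -20 to root → [-20, -10]
  -20 vs only child -10 at index 1, swap → [-10, -20]

[-10, -20]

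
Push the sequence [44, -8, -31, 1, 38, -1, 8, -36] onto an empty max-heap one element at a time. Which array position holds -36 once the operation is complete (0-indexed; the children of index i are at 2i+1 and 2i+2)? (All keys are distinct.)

Insert 44:
  append 44 at index 0 → [44] (no swap needed)
Insert -8:
  append -8 at index 1 → [44, -8] (no swap needed)
Insert -31:
  append -31 at index 2 → [44, -8, -31] (no swap needed)
Insert 1:
  append 1 at index 3 → [44, -8, -31, 1]
  1 > parent -8 at index 1, swap → [44, 1, -31, -8]
Insert 38:
  append 38 at index 4 → [44, 1, -31, -8, 38]
  38 > parent 1 at index 1, swap → [44, 38, -31, -8, 1]
Insert -1:
  append -1 at index 5 → [44, 38, -31, -8, 1, -1]
  -1 > parent -31 at index 2, swap → [44, 38, -1, -8, 1, -31]
Insert 8:
  append 8 at index 6 → [44, 38, -1, -8, 1, -31, 8]
  8 > parent -1 at index 2, swap → [44, 38, 8, -8, 1, -31, -1]
Insert -36:
  append -36 at index 7 → [44, 38, 8, -8, 1, -31, -1, -36] (no swap needed)
resulting array: [44, 38, 8, -8, 1, -31, -1, -36]

7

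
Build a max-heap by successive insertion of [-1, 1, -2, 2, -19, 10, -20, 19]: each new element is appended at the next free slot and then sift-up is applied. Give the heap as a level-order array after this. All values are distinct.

[19, 10, 2, 1, -19, -2, -20, -1]

Insert -1:
  append -1 at index 0 → [-1] (no swap needed)
Insert 1:
  append 1 at index 1 → [-1, 1]
  1 > parent -1 at index 0, swap → [1, -1]
Insert -2:
  append -2 at index 2 → [1, -1, -2] (no swap needed)
Insert 2:
  append 2 at index 3 → [1, -1, -2, 2]
  2 > parent -1 at index 1, swap → [1, 2, -2, -1]
  2 > parent 1 at index 0, swap → [2, 1, -2, -1]
Insert -19:
  append -19 at index 4 → [2, 1, -2, -1, -19] (no swap needed)
Insert 10:
  append 10 at index 5 → [2, 1, -2, -1, -19, 10]
  10 > parent -2 at index 2, swap → [2, 1, 10, -1, -19, -2]
  10 > parent 2 at index 0, swap → [10, 1, 2, -1, -19, -2]
Insert -20:
  append -20 at index 6 → [10, 1, 2, -1, -19, -2, -20] (no swap needed)
Insert 19:
  append 19 at index 7 → [10, 1, 2, -1, -19, -2, -20, 19]
  19 > parent -1 at index 3, swap → [10, 1, 2, 19, -19, -2, -20, -1]
  19 > parent 1 at index 1, swap → [10, 19, 2, 1, -19, -2, -20, -1]
  19 > parent 10 at index 0, swap → [19, 10, 2, 1, -19, -2, -20, -1]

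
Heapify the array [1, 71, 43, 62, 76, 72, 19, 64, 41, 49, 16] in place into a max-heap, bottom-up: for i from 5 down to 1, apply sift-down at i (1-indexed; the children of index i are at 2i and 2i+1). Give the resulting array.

[76, 71, 72, 64, 49, 43, 19, 62, 41, 1, 16]

sift down from index 5: already satisfies heap property
sift down from index 4:
  62 vs larger child 64 at index 8, swap → [1, 71, 43, 64, 76, 72, 19, 62, 41, 49, 16]
sift down from index 3:
  43 vs larger child 72 at index 6, swap → [1, 71, 72, 64, 76, 43, 19, 62, 41, 49, 16]
sift down from index 2:
  71 vs larger child 76 at index 5, swap → [1, 76, 72, 64, 71, 43, 19, 62, 41, 49, 16]
sift down from index 1:
  1 vs larger child 76 at index 2, swap → [76, 1, 72, 64, 71, 43, 19, 62, 41, 49, 16]
  1 vs larger child 71 at index 5, swap → [76, 71, 72, 64, 1, 43, 19, 62, 41, 49, 16]
  1 vs larger child 49 at index 10, swap → [76, 71, 72, 64, 49, 43, 19, 62, 41, 1, 16]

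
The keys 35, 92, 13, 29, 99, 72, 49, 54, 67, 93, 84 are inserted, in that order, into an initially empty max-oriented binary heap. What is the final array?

Insert 35:
  append 35 at index 0 → [35] (no swap needed)
Insert 92:
  append 92 at index 1 → [35, 92]
  92 > parent 35 at index 0, swap → [92, 35]
Insert 13:
  append 13 at index 2 → [92, 35, 13] (no swap needed)
Insert 29:
  append 29 at index 3 → [92, 35, 13, 29] (no swap needed)
Insert 99:
  append 99 at index 4 → [92, 35, 13, 29, 99]
  99 > parent 35 at index 1, swap → [92, 99, 13, 29, 35]
  99 > parent 92 at index 0, swap → [99, 92, 13, 29, 35]
Insert 72:
  append 72 at index 5 → [99, 92, 13, 29, 35, 72]
  72 > parent 13 at index 2, swap → [99, 92, 72, 29, 35, 13]
Insert 49:
  append 49 at index 6 → [99, 92, 72, 29, 35, 13, 49] (no swap needed)
Insert 54:
  append 54 at index 7 → [99, 92, 72, 29, 35, 13, 49, 54]
  54 > parent 29 at index 3, swap → [99, 92, 72, 54, 35, 13, 49, 29]
Insert 67:
  append 67 at index 8 → [99, 92, 72, 54, 35, 13, 49, 29, 67]
  67 > parent 54 at index 3, swap → [99, 92, 72, 67, 35, 13, 49, 29, 54]
Insert 93:
  append 93 at index 9 → [99, 92, 72, 67, 35, 13, 49, 29, 54, 93]
  93 > parent 35 at index 4, swap → [99, 92, 72, 67, 93, 13, 49, 29, 54, 35]
  93 > parent 92 at index 1, swap → [99, 93, 72, 67, 92, 13, 49, 29, 54, 35]
Insert 84:
  append 84 at index 10 → [99, 93, 72, 67, 92, 13, 49, 29, 54, 35, 84] (no swap needed)

[99, 93, 72, 67, 92, 13, 49, 29, 54, 35, 84]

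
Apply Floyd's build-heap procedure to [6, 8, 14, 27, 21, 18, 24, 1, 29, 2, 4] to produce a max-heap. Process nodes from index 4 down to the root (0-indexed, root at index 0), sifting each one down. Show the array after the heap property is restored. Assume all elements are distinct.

[29, 27, 24, 8, 21, 18, 14, 1, 6, 2, 4]

sift down from index 4: already satisfies heap property
sift down from index 3:
  27 vs larger child 29 at index 8, swap → [6, 8, 14, 29, 21, 18, 24, 1, 27, 2, 4]
sift down from index 2:
  14 vs larger child 24 at index 6, swap → [6, 8, 24, 29, 21, 18, 14, 1, 27, 2, 4]
sift down from index 1:
  8 vs larger child 29 at index 3, swap → [6, 29, 24, 8, 21, 18, 14, 1, 27, 2, 4]
  8 vs larger child 27 at index 8, swap → [6, 29, 24, 27, 21, 18, 14, 1, 8, 2, 4]
sift down from index 0:
  6 vs larger child 29 at index 1, swap → [29, 6, 24, 27, 21, 18, 14, 1, 8, 2, 4]
  6 vs larger child 27 at index 3, swap → [29, 27, 24, 6, 21, 18, 14, 1, 8, 2, 4]
  6 vs larger child 8 at index 8, swap → [29, 27, 24, 8, 21, 18, 14, 1, 6, 2, 4]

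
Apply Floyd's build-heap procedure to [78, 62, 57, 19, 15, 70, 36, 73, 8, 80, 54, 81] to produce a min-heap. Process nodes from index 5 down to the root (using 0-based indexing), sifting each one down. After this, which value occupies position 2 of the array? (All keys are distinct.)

36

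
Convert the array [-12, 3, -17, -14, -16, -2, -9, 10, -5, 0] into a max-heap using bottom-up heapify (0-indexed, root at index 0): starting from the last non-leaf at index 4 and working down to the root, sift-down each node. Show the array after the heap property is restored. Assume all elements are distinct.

[10, 3, -2, -5, 0, -17, -9, -14, -12, -16]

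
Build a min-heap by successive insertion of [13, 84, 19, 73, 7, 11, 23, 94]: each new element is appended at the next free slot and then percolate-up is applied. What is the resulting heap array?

Insert 13:
  append 13 at index 0 → [13] (no swap needed)
Insert 84:
  append 84 at index 1 → [13, 84] (no swap needed)
Insert 19:
  append 19 at index 2 → [13, 84, 19] (no swap needed)
Insert 73:
  append 73 at index 3 → [13, 84, 19, 73]
  73 < parent 84 at index 1, swap → [13, 73, 19, 84]
Insert 7:
  append 7 at index 4 → [13, 73, 19, 84, 7]
  7 < parent 73 at index 1, swap → [13, 7, 19, 84, 73]
  7 < parent 13 at index 0, swap → [7, 13, 19, 84, 73]
Insert 11:
  append 11 at index 5 → [7, 13, 19, 84, 73, 11]
  11 < parent 19 at index 2, swap → [7, 13, 11, 84, 73, 19]
Insert 23:
  append 23 at index 6 → [7, 13, 11, 84, 73, 19, 23] (no swap needed)
Insert 94:
  append 94 at index 7 → [7, 13, 11, 84, 73, 19, 23, 94] (no swap needed)

[7, 13, 11, 84, 73, 19, 23, 94]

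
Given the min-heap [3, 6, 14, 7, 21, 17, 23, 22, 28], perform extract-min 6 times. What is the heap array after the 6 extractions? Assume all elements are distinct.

[22, 28, 23]

extract-min #1 returns 3:
  remove root 3; move last element 28 to root → [28, 6, 14, 7, 21, 17, 23, 22]
  28 vs smaller child 6 at index 1, swap → [6, 28, 14, 7, 21, 17, 23, 22]
  28 vs smaller child 7 at index 3, swap → [6, 7, 14, 28, 21, 17, 23, 22]
  28 vs only child 22 at index 7, swap → [6, 7, 14, 22, 21, 17, 23, 28]
extract-min #2 returns 6:
  remove root 6; move last element 28 to root → [28, 7, 14, 22, 21, 17, 23]
  28 vs smaller child 7 at index 1, swap → [7, 28, 14, 22, 21, 17, 23]
  28 vs smaller child 21 at index 4, swap → [7, 21, 14, 22, 28, 17, 23]
extract-min #3 returns 7:
  remove root 7; move last element 23 to root → [23, 21, 14, 22, 28, 17]
  23 vs smaller child 14 at index 2, swap → [14, 21, 23, 22, 28, 17]
  23 vs only child 17 at index 5, swap → [14, 21, 17, 22, 28, 23]
extract-min #4 returns 14:
  remove root 14; move last element 23 to root → [23, 21, 17, 22, 28]
  23 vs smaller child 17 at index 2, swap → [17, 21, 23, 22, 28]
extract-min #5 returns 17:
  remove root 17; move last element 28 to root → [28, 21, 23, 22]
  28 vs smaller child 21 at index 1, swap → [21, 28, 23, 22]
  28 vs only child 22 at index 3, swap → [21, 22, 23, 28]
extract-min #6 returns 21:
  remove root 21; move last element 28 to root → [28, 22, 23]
  28 vs smaller child 22 at index 1, swap → [22, 28, 23]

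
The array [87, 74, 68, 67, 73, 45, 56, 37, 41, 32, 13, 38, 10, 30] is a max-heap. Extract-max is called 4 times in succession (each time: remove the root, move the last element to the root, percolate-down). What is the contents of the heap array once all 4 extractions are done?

extract-max #1 returns 87:
  remove root 87; move last element 30 to root → [30, 74, 68, 67, 73, 45, 56, 37, 41, 32, 13, 38, 10]
  30 vs larger child 74 at index 1, swap → [74, 30, 68, 67, 73, 45, 56, 37, 41, 32, 13, 38, 10]
  30 vs larger child 73 at index 4, swap → [74, 73, 68, 67, 30, 45, 56, 37, 41, 32, 13, 38, 10]
  30 vs larger child 32 at index 9, swap → [74, 73, 68, 67, 32, 45, 56, 37, 41, 30, 13, 38, 10]
extract-max #2 returns 74:
  remove root 74; move last element 10 to root → [10, 73, 68, 67, 32, 45, 56, 37, 41, 30, 13, 38]
  10 vs larger child 73 at index 1, swap → [73, 10, 68, 67, 32, 45, 56, 37, 41, 30, 13, 38]
  10 vs larger child 67 at index 3, swap → [73, 67, 68, 10, 32, 45, 56, 37, 41, 30, 13, 38]
  10 vs larger child 41 at index 8, swap → [73, 67, 68, 41, 32, 45, 56, 37, 10, 30, 13, 38]
extract-max #3 returns 73:
  remove root 73; move last element 38 to root → [38, 67, 68, 41, 32, 45, 56, 37, 10, 30, 13]
  38 vs larger child 68 at index 2, swap → [68, 67, 38, 41, 32, 45, 56, 37, 10, 30, 13]
  38 vs larger child 56 at index 6, swap → [68, 67, 56, 41, 32, 45, 38, 37, 10, 30, 13]
extract-max #4 returns 68:
  remove root 68; move last element 13 to root → [13, 67, 56, 41, 32, 45, 38, 37, 10, 30]
  13 vs larger child 67 at index 1, swap → [67, 13, 56, 41, 32, 45, 38, 37, 10, 30]
  13 vs larger child 41 at index 3, swap → [67, 41, 56, 13, 32, 45, 38, 37, 10, 30]
  13 vs larger child 37 at index 7, swap → [67, 41, 56, 37, 32, 45, 38, 13, 10, 30]

[67, 41, 56, 37, 32, 45, 38, 13, 10, 30]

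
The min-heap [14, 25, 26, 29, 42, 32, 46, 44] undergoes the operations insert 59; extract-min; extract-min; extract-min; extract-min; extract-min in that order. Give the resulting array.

[42, 44, 59, 46]

insert 59:
  append 59 at index 8 → [14, 25, 26, 29, 42, 32, 46, 44, 59] (no swap needed)
extract-min → returns 14:
  remove root 14; move last element 59 to root → [59, 25, 26, 29, 42, 32, 46, 44]
  59 vs smaller child 25 at index 1, swap → [25, 59, 26, 29, 42, 32, 46, 44]
  59 vs smaller child 29 at index 3, swap → [25, 29, 26, 59, 42, 32, 46, 44]
  59 vs only child 44 at index 7, swap → [25, 29, 26, 44, 42, 32, 46, 59]
extract-min → returns 25:
  remove root 25; move last element 59 to root → [59, 29, 26, 44, 42, 32, 46]
  59 vs smaller child 26 at index 2, swap → [26, 29, 59, 44, 42, 32, 46]
  59 vs smaller child 32 at index 5, swap → [26, 29, 32, 44, 42, 59, 46]
extract-min → returns 26:
  remove root 26; move last element 46 to root → [46, 29, 32, 44, 42, 59]
  46 vs smaller child 29 at index 1, swap → [29, 46, 32, 44, 42, 59]
  46 vs smaller child 42 at index 4, swap → [29, 42, 32, 44, 46, 59]
extract-min → returns 29:
  remove root 29; move last element 59 to root → [59, 42, 32, 44, 46]
  59 vs smaller child 32 at index 2, swap → [32, 42, 59, 44, 46]
extract-min → returns 32:
  remove root 32; move last element 46 to root → [46, 42, 59, 44]
  46 vs smaller child 42 at index 1, swap → [42, 46, 59, 44]
  46 vs only child 44 at index 3, swap → [42, 44, 59, 46]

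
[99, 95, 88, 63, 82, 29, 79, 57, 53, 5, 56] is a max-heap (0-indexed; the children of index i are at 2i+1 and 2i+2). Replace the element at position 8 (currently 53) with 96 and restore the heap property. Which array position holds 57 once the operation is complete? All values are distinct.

7

set index 8 from 53 to 96 → [99, 95, 88, 63, 82, 29, 79, 57, 96, 5, 56]
96 > parent 63 at index 3, swap → [99, 95, 88, 96, 82, 29, 79, 57, 63, 5, 56]
96 > parent 95 at index 1, swap → [99, 96, 88, 95, 82, 29, 79, 57, 63, 5, 56]
resulting array: [99, 96, 88, 95, 82, 29, 79, 57, 63, 5, 56]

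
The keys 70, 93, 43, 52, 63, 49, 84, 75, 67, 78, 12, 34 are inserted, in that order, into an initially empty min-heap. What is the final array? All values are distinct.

[12, 43, 34, 67, 52, 49, 84, 93, 75, 78, 63, 70]

Insert 70:
  append 70 at index 0 → [70] (no swap needed)
Insert 93:
  append 93 at index 1 → [70, 93] (no swap needed)
Insert 43:
  append 43 at index 2 → [70, 93, 43]
  43 < parent 70 at index 0, swap → [43, 93, 70]
Insert 52:
  append 52 at index 3 → [43, 93, 70, 52]
  52 < parent 93 at index 1, swap → [43, 52, 70, 93]
Insert 63:
  append 63 at index 4 → [43, 52, 70, 93, 63] (no swap needed)
Insert 49:
  append 49 at index 5 → [43, 52, 70, 93, 63, 49]
  49 < parent 70 at index 2, swap → [43, 52, 49, 93, 63, 70]
Insert 84:
  append 84 at index 6 → [43, 52, 49, 93, 63, 70, 84] (no swap needed)
Insert 75:
  append 75 at index 7 → [43, 52, 49, 93, 63, 70, 84, 75]
  75 < parent 93 at index 3, swap → [43, 52, 49, 75, 63, 70, 84, 93]
Insert 67:
  append 67 at index 8 → [43, 52, 49, 75, 63, 70, 84, 93, 67]
  67 < parent 75 at index 3, swap → [43, 52, 49, 67, 63, 70, 84, 93, 75]
Insert 78:
  append 78 at index 9 → [43, 52, 49, 67, 63, 70, 84, 93, 75, 78] (no swap needed)
Insert 12:
  append 12 at index 10 → [43, 52, 49, 67, 63, 70, 84, 93, 75, 78, 12]
  12 < parent 63 at index 4, swap → [43, 52, 49, 67, 12, 70, 84, 93, 75, 78, 63]
  12 < parent 52 at index 1, swap → [43, 12, 49, 67, 52, 70, 84, 93, 75, 78, 63]
  12 < parent 43 at index 0, swap → [12, 43, 49, 67, 52, 70, 84, 93, 75, 78, 63]
Insert 34:
  append 34 at index 11 → [12, 43, 49, 67, 52, 70, 84, 93, 75, 78, 63, 34]
  34 < parent 70 at index 5, swap → [12, 43, 49, 67, 52, 34, 84, 93, 75, 78, 63, 70]
  34 < parent 49 at index 2, swap → [12, 43, 34, 67, 52, 49, 84, 93, 75, 78, 63, 70]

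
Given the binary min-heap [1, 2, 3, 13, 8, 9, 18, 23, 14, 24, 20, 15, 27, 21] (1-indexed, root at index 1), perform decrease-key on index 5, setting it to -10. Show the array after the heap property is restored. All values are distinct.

[-10, 1, 3, 13, 2, 9, 18, 23, 14, 24, 20, 15, 27, 21]

set index 5 from 8 to -10 → [1, 2, 3, 13, -10, 9, 18, 23, 14, 24, 20, 15, 27, 21]
-10 < parent 2 at index 2, swap → [1, -10, 3, 13, 2, 9, 18, 23, 14, 24, 20, 15, 27, 21]
-10 < parent 1 at index 1, swap → [-10, 1, 3, 13, 2, 9, 18, 23, 14, 24, 20, 15, 27, 21]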